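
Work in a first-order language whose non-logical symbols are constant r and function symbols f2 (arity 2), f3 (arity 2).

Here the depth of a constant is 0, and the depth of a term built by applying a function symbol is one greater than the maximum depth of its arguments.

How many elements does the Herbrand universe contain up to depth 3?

723

Let N_k = |{terms of depth ≤ k}|. Then N_0 = 1 and N_k = 1 + N_{k-1}^2 + N_{k-1}^2 for k ≥ 1 (one summand per function symbol, arity giving the exponent).
N_0 = 1
N_1 = 1 + 1^2 + 1^2 = 3
N_2 = 1 + 3^2 + 3^2 = 19
N_3 = 1 + 19^2 + 19^2 = 723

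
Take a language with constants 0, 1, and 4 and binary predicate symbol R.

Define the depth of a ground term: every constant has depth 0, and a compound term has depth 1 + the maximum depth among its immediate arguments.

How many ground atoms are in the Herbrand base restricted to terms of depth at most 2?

9

First count ground terms of depth ≤ 2.
With no function symbols every ground term is a constant, so there are exactly 3 ground terms at every depth bound.
N_0 = 3
N_1 = 3
N_2 = 3
Explicitly: 0, 1, 4.
So |H| = 3.
For each predicate symbol, the number of ground atoms is |H| raised to its arity; summing:
  R: 3^2 = 9
Total ground atoms: 9.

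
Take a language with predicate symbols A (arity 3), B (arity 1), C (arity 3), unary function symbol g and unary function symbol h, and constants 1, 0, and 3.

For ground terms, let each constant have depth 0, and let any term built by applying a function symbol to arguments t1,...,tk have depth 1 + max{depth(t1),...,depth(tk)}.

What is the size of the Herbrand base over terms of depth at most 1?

First count ground terms of depth ≤ 1.
Let N_k = |{terms of depth ≤ k}|. Then N_0 = 3 and N_k = 3 + N_{k-1} + N_{k-1} for k ≥ 1 (one summand per function symbol, arity giving the exponent).
N_0 = 3
N_1 = 3 + 3 + 3 = 9
Explicitly: 1, 0, 3, g(1), g(0), g(3), h(1), h(0), h(3).
So |H| = 9.
For each predicate symbol, the number of ground atoms is |H| raised to its arity; summing:
  A: 9^3 = 729;  B: 9;  C: 9^3 = 729
Total ground atoms: 729 + 9 + 729 = 1467.

1467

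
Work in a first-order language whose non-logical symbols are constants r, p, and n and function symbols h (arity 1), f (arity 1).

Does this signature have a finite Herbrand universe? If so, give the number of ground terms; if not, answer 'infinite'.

infinite

The signature has at least one function symbol (h, arity 1) and at least one constant (r).
Iterating h gives infinitely many distinct ground terms: r, h(r), h(h(r)), ...
So the Herbrand universe is infinite.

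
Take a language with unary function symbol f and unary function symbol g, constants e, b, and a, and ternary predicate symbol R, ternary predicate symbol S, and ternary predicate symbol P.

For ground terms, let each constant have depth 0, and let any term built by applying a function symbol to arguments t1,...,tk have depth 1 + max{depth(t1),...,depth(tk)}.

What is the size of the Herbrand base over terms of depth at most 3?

First count ground terms of depth ≤ 3.
Let N_k count ground terms of depth at most k. Each non-constant term of depth ≤ k is some function symbol applied to depth-≤(k−1) arguments, giving N_k = 3 + N_{k-1} + N_{k-1}.
N_0 = 3
N_1 = 3 + 3 + 3 = 9
N_2 = 3 + 9 + 9 = 21
N_3 = 3 + 21 + 21 = 45
So |H| = 45.
Each predicate of arity r yields |H|^r ground atoms (one per choice of an r-tuple from H):
  R: 45^3 = 91125;  S: 45^3 = 91125;  P: 45^3 = 91125
Total ground atoms: 91125 + 91125 + 91125 = 273375.

273375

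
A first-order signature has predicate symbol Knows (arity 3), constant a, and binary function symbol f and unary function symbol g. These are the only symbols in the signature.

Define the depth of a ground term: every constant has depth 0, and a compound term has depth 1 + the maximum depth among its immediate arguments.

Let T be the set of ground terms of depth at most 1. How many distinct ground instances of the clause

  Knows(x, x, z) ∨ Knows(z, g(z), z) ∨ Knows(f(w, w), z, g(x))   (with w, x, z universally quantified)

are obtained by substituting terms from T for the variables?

Ground terms of depth ≤ 1:
  If N_k denotes the number of depth-≤k ground terms, the 1 constant gives N_0 = 1, and each function symbol of arity r contributes N_{k-1}^r new terms at level k: N_k = 1 + N_{k-1}^2 + N_{k-1}.
  N_0 = 1
  N_1 = 1 + 1^2 + 1 = 3
So there are 3 ground terms available for substitution.
Each of w, x, z ranges independently over the available ground terms, and distinct assignments produce distinct instances.
Number of ground instances = 3^3 = 27.

27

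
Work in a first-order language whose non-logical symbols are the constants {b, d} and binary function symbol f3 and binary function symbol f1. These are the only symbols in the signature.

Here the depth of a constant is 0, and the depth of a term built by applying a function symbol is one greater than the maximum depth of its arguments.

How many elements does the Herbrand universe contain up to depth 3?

81610

Let N_k = |{terms of depth ≤ k}|. Then N_0 = 2 and N_k = 2 + N_{k-1}^2 + N_{k-1}^2 for k ≥ 1 (one summand per function symbol, arity giving the exponent).
N_0 = 2
N_1 = 2 + 2^2 + 2^2 = 10
N_2 = 2 + 10^2 + 10^2 = 202
N_3 = 2 + 202^2 + 202^2 = 81610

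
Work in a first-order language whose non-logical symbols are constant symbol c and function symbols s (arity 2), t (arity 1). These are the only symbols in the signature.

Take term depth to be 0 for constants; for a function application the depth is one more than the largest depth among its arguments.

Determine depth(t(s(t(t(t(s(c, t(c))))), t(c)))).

7

depth(t(c)) = 1 + depth(c) = 1 + 0 = 1
depth(s(c, t(c))) = 1 + max(0, 1) = 2
depth(t(s(c, t(c)))) = 1 + depth(s(c, t(c))) = 1 + 2 = 3
depth(t(t(s(c, t(c))))) = 1 + depth(t(s(c, t(c)))) = 1 + 3 = 4
depth(t(t(t(s(c, t(c)))))) = 1 + depth(t(t(s(c, t(c))))) = 1 + 4 = 5
depth(s(t(t(t(s(c, t(c))))), t(c))) = 1 + max(5, 1) = 6
depth(t(s(t(t(t(s(c, t(c))))), t(c)))) = 1 + depth(s(t(t(t(s(c, t(c))))), t(c))) = 1 + 6 = 7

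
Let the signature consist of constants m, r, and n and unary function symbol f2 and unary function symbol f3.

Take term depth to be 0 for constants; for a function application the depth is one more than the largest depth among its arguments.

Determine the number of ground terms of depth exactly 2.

12

If N_k denotes the number of depth-≤k ground terms, the 3 constants give N_0 = 3, and each function symbol of arity r contributes N_{k-1}^r new terms at level k: N_k = 3 + N_{k-1} + N_{k-1}.
N_0 = 3
N_1 = 3 + 3 + 3 = 9
N_2 = 3 + 9 + 9 = 21
Terms of depth exactly 2: N_2 − N_1 = 21 − 9 = 12.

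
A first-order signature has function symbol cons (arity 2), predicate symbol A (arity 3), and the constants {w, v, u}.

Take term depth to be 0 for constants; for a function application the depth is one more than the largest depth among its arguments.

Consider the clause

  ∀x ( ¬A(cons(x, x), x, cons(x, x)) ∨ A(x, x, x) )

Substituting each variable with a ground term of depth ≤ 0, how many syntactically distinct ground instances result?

3

Ground terms of depth ≤ 0:
  Write N_k for the number of ground terms of depth ≤ k. A term of depth ≤ k is either a constant or a function symbol applied to arguments of depth ≤ k−1, so N_k = 3 + N_{k-1}^2.
  N_0 = 3
  Explicitly: w, v, u.
So there are 3 ground terms available for substitution.
The variable x ranges independently over the available ground terms, and distinct assignments produce distinct instances.
Number of ground instances = 3.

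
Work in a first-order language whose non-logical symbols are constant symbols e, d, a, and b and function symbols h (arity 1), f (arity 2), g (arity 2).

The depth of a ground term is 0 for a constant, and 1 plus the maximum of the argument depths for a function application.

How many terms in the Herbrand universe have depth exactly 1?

Write N_k for the number of ground terms of depth ≤ k. A term of depth ≤ k is either a constant or a function symbol applied to arguments of depth ≤ k−1, so N_k = 4 + N_{k-1} + N_{k-1}^2 + N_{k-1}^2.
N_0 = 4
N_1 = 4 + 4 + 4^2 + 4^2 = 40
Terms of depth exactly 1: N_1 − N_0 = 40 − 4 = 36.

36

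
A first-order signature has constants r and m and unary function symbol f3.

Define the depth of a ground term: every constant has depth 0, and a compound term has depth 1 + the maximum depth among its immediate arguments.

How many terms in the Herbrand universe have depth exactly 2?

2

Let N_k count ground terms of depth at most k. Each non-constant term of depth ≤ k is some function symbol applied to depth-≤(k−1) arguments, giving N_k = 2 + N_{k-1}.
N_0 = 2
N_1 = 2 + 2 = 4
N_2 = 2 + 4 = 6
Terms of depth exactly 2: N_2 − N_1 = 6 − 4 = 2.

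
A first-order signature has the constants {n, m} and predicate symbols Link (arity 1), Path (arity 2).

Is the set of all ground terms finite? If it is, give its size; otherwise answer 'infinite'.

There are no function symbols, so every ground term is one of the 2 constants.
The Herbrand universe is {n, m}, which is finite with 2 elements.

2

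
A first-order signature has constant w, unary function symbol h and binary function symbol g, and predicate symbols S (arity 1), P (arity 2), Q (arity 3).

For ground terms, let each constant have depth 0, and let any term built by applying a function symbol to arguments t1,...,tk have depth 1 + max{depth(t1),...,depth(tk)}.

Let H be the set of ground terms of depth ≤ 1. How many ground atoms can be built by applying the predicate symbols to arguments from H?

39

First count ground terms of depth ≤ 1.
Write N_k for the number of ground terms of depth ≤ k. A term of depth ≤ k is either a constant or a function symbol applied to arguments of depth ≤ k−1, so N_k = 1 + N_{k-1} + N_{k-1}^2.
N_0 = 1
N_1 = 1 + 1 + 1^2 = 3
Explicitly: w, h(w), g(w, w).
So |H| = 3.
Ground atoms are formed by filling each argument slot of a predicate with a term from H, so an r-ary predicate gives |H|^r atoms:
  S: 3;  P: 3^2 = 9;  Q: 3^3 = 27
Total ground atoms: 3 + 9 + 27 = 39.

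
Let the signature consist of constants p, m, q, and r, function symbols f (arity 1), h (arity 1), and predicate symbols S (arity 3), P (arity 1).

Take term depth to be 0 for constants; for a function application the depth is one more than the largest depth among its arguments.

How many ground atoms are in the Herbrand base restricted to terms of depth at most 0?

68

First count ground terms of depth ≤ 0.
If N_k denotes the number of depth-≤k ground terms, the 4 constants give N_0 = 4, and each function symbol of arity r contributes N_{k-1}^r new terms at level k: N_k = 4 + N_{k-1} + N_{k-1}.
N_0 = 4
Explicitly: p, m, q, r.
So |H| = 4.
A ground atom is a predicate applied to a tuple of terms from H, so the count is the sum over predicates of |H|^arity:
  S: 4^3 = 64;  P: 4
Total ground atoms: 64 + 4 = 68.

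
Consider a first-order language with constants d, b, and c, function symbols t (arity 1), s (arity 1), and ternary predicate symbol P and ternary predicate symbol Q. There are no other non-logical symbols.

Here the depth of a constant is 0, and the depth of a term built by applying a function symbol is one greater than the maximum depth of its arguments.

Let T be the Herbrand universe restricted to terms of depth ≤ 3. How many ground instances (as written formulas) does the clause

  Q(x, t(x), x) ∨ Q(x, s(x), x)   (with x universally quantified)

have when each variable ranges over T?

45

Ground terms of depth ≤ 3:
  If N_k denotes the number of depth-≤k ground terms, the 3 constants give N_0 = 3, and each function symbol of arity r contributes N_{k-1}^r new terms at level k: N_k = 3 + N_{k-1} + N_{k-1}.
  N_0 = 3
  N_1 = 3 + 3 + 3 = 9
  N_2 = 3 + 9 + 9 = 21
  N_3 = 3 + 21 + 21 = 45
So there are 45 ground terms available for substitution.
There is 1 variable to instantiate (x),  occurring in at least one literal, so different choices give different ground instances.
Number of ground instances = 45.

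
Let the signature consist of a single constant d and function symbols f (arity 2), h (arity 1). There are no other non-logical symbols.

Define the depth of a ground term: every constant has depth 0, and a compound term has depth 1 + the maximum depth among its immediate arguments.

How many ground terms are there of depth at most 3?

183

Write N_k for the number of ground terms of depth ≤ k. A term of depth ≤ k is either a constant or a function symbol applied to arguments of depth ≤ k−1, so N_k = 1 + N_{k-1}^2 + N_{k-1}.
N_0 = 1
N_1 = 1 + 1^2 + 1 = 3
N_2 = 1 + 3^2 + 3 = 13
N_3 = 1 + 13^2 + 13 = 183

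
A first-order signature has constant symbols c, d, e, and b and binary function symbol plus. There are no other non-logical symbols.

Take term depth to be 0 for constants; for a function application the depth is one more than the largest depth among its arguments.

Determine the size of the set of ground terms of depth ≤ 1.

20

If N_k denotes the number of depth-≤k ground terms, the 4 constants give N_0 = 4, and each function symbol of arity r contributes N_{k-1}^r new terms at level k: N_k = 4 + N_{k-1}^2.
N_0 = 4
N_1 = 4 + 4^2 = 20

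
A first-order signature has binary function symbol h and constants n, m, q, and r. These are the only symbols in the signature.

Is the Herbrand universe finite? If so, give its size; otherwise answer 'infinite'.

infinite

The signature has at least one function symbol (h, arity 2) and at least one constant (n).
Iterating h gives infinitely many distinct ground terms: n, h(n, n), h(h(n, n), h(n, n)), ...
So the Herbrand universe is infinite.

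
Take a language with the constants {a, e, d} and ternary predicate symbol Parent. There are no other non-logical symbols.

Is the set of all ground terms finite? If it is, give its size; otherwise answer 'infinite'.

3

There are no function symbols, so every ground term is one of the 3 constants.
The Herbrand universe is {a, e, d}, which is finite with 3 elements.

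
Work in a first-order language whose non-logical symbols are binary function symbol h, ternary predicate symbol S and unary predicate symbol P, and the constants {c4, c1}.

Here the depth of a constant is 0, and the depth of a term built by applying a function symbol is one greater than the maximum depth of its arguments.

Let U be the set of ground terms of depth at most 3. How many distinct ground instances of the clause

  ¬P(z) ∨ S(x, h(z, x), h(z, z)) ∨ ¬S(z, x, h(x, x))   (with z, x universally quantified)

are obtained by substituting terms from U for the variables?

2090916

Ground terms of depth ≤ 3:
  Let N_k = |{terms of depth ≤ k}|. Then N_0 = 2 and N_k = 2 + N_{k-1}^2 for k ≥ 1 (one summand per function symbol, arity giving the exponent).
  N_0 = 2
  N_1 = 2 + 2^2 = 6
  N_2 = 2 + 6^2 = 38
  N_3 = 2 + 38^2 = 1446
So there are 1446 ground terms available for substitution.
The clause has 2 distinct variables (z, x), each appearing in the body. In the free term algebra distinct substitutions yield syntactically distinct ground instances.
Number of ground instances = 1446^2 = 2090916.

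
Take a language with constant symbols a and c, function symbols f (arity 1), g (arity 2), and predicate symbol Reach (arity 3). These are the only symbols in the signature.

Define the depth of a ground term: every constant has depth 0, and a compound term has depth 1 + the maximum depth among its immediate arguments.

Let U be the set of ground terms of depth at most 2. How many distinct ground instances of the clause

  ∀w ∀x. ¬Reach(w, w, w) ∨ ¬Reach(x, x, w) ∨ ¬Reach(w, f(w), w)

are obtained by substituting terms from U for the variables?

Ground terms of depth ≤ 2:
  Count level by level. With function symbols f/1, g/2, the terms of depth ≤ k are the 2 constants together with each function applied to depth-≤(k−1) tuples, so N_k = 2 + N_{k-1} + N_{k-1}^2.
  N_0 = 2
  N_1 = 2 + 2 + 2^2 = 8
  N_2 = 2 + 8 + 8^2 = 74
So there are 74 ground terms available for substitution.
The clause has 2 distinct variables (w, x), each appearing in the body. In the free term algebra distinct substitutions yield syntactically distinct ground instances.
Number of ground instances = 74^2 = 5476.

5476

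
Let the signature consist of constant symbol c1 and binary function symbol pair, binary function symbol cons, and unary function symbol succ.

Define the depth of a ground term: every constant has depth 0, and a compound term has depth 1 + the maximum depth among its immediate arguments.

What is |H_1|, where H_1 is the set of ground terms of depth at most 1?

4

Count level by level. With function symbols pair/2, cons/2, succ/1, the terms of depth ≤ k are the 1 constant together with each function applied to depth-≤(k−1) tuples, so N_k = 1 + N_{k-1}^2 + N_{k-1}^2 + N_{k-1}.
N_0 = 1
N_1 = 1 + 1^2 + 1^2 + 1 = 4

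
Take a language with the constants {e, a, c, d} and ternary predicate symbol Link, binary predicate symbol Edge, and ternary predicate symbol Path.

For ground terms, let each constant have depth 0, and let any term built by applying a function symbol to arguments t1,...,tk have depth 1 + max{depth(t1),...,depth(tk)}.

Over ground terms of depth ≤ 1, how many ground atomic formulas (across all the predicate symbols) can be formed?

144

First count ground terms of depth ≤ 1.
With no function symbols every ground term is a constant, so there are exactly 4 ground terms at every depth bound.
N_0 = 4
N_1 = 4
Explicitly: e, a, c, d.
So |H| = 4.
Ground atoms are formed by filling each argument slot of a predicate with a term from H, so an r-ary predicate gives |H|^r atoms:
  Link: 4^3 = 64;  Edge: 4^2 = 16;  Path: 4^3 = 64
Total ground atoms: 64 + 16 + 64 = 144.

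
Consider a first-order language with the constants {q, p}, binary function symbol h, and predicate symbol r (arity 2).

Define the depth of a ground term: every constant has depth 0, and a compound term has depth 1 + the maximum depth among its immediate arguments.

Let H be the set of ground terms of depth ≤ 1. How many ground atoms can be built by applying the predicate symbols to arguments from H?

36

First count ground terms of depth ≤ 1.
Let N_k count ground terms of depth at most k. Each non-constant term of depth ≤ k is some function symbol applied to depth-≤(k−1) arguments, giving N_k = 2 + N_{k-1}^2.
N_0 = 2
N_1 = 2 + 2^2 = 6
So |H| = 6.
For each predicate symbol, the number of ground atoms is |H| raised to its arity; summing:
  r: 6^2 = 36
Total ground atoms: 36.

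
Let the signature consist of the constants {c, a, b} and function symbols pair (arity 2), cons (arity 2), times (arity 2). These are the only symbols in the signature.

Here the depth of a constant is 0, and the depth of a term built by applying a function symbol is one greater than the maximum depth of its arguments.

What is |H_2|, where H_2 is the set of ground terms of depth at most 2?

Write N_k for the number of ground terms of depth ≤ k. A term of depth ≤ k is either a constant or a function symbol applied to arguments of depth ≤ k−1, so N_k = 3 + N_{k-1}^2 + N_{k-1}^2 + N_{k-1}^2.
N_0 = 3
N_1 = 3 + 3^2 + 3^2 + 3^2 = 30
N_2 = 3 + 30^2 + 30^2 + 30^2 = 2703

2703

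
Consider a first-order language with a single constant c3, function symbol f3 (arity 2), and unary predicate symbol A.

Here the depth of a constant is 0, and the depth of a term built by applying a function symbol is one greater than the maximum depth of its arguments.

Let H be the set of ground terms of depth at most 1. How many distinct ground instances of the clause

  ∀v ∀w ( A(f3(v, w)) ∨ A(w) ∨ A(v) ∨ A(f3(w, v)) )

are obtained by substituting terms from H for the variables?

4

Ground terms of depth ≤ 1:
  If N_k denotes the number of depth-≤k ground terms, the 1 constant gives N_0 = 1, and each function symbol of arity r contributes N_{k-1}^r new terms at level k: N_k = 1 + N_{k-1}^2.
  N_0 = 1
  N_1 = 1 + 1^2 = 2
So there are 2 ground terms available for substitution.
The clause has 2 distinct variables (v, w), each appearing in the body. In the free term algebra distinct substitutions yield syntactically distinct ground instances.
Number of ground instances = 2^2 = 4.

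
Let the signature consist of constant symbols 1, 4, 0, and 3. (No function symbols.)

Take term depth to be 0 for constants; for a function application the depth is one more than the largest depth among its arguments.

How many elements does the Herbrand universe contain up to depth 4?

With no function symbols every ground term is a constant, so there are exactly 4 ground terms at every depth bound.
N_0 = 4
N_1 = 4
N_2 = 4
N_3 = 4
N_4 = 4
Explicitly: 1, 4, 0, 3.

4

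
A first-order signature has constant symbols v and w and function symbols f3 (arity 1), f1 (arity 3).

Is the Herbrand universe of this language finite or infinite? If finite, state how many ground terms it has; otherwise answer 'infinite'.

infinite

The signature has at least one function symbol (f3, arity 1) and at least one constant (v).
Iterating f3 gives infinitely many distinct ground terms: v, f3(v), f3(f3(v)), ...
So the Herbrand universe is infinite.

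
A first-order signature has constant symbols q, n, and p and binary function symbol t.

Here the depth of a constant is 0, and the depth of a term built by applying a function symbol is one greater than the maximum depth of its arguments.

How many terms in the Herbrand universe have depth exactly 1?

Write N_k for the number of ground terms of depth ≤ k. A term of depth ≤ k is either a constant or a function symbol applied to arguments of depth ≤ k−1, so N_k = 3 + N_{k-1}^2.
N_0 = 3
N_1 = 3 + 3^2 = 12
Terms of depth exactly 1: N_1 − N_0 = 12 − 3 = 9.

9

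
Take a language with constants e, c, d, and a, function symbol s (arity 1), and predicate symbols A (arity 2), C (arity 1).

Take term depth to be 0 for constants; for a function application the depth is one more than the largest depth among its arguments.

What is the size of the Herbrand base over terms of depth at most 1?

First count ground terms of depth ≤ 1.
Count level by level. With function symbols s/1, the terms of depth ≤ k are the 4 constants together with each function applied to depth-≤(k−1) tuples, so N_k = 4 + N_{k-1}.
N_0 = 4
N_1 = 4 + 4 = 8
Explicitly: e, c, d, a, s(e), s(c), s(d), s(a).
So |H| = 8.
A ground atom is a predicate applied to a tuple of terms from H, so the count is the sum over predicates of |H|^arity:
  A: 8^2 = 64;  C: 8
Total ground atoms: 64 + 8 = 72.

72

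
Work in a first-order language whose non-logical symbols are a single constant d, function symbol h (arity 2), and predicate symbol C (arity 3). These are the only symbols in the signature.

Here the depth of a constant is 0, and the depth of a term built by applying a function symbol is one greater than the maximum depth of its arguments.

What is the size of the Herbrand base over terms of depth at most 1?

8

First count ground terms of depth ≤ 1.
Write N_k for the number of ground terms of depth ≤ k. A term of depth ≤ k is either a constant or a function symbol applied to arguments of depth ≤ k−1, so N_k = 1 + N_{k-1}^2.
N_0 = 1
N_1 = 1 + 1^2 = 2
Explicitly: d, h(d, d).
So |H| = 2.
A ground atom is a predicate applied to a tuple of terms from H, so the count is the sum over predicates of |H|^arity:
  C: 2^3 = 8
Total ground atoms: 8.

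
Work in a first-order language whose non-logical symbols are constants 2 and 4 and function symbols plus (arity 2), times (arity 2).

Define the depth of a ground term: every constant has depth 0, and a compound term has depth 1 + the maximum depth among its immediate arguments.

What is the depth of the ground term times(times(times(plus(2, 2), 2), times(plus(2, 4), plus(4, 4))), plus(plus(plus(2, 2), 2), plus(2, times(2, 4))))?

4

depth(plus(2, 2)) = 1 + max(0, 0) = 1
depth(times(plus(2, 2), 2)) = 1 + max(1, 0) = 2
depth(plus(2, 4)) = 1 + max(0, 0) = 1
depth(plus(4, 4)) = 1 + max(0, 0) = 1
depth(times(plus(2, 4), plus(4, 4))) = 1 + max(1, 1) = 2
depth(times(times(plus(2, 2), 2), times(plus(2, 4), plus(4, 4)))) = 1 + max(2, 2) = 3
depth(plus(plus(2, 2), 2)) = 1 + max(1, 0) = 2
depth(times(2, 4)) = 1 + max(0, 0) = 1
depth(plus(2, times(2, 4))) = 1 + max(0, 1) = 2
depth(plus(plus(plus(2, 2), 2), plus(2, times(2, 4)))) = 1 + max(2, 2) = 3
depth(times(times(times(plus(2, 2), 2), times(plus(2, 4), plus(4, 4))), plus(plus(plus(2, 2), 2), plus(2, times(2, 4))))) = 1 + max(3, 3) = 4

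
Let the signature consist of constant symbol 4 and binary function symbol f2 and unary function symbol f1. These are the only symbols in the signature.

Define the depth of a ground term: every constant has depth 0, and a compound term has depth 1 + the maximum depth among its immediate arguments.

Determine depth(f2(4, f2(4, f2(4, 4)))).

depth(f2(4, 4)) = 1 + max(0, 0) = 1
depth(f2(4, f2(4, 4))) = 1 + max(0, 1) = 2
depth(f2(4, f2(4, f2(4, 4)))) = 1 + max(0, 2) = 3

3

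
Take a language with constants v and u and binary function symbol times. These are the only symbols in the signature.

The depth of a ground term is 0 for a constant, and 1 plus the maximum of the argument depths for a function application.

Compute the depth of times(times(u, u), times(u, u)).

depth(times(u, u)) = 1 + max(0, 0) = 1
depth(times(times(u, u), times(u, u))) = 1 + max(1, 1) = 2

2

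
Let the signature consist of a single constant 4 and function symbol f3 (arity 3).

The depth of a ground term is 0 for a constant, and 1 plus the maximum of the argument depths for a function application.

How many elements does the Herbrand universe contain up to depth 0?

1

Let N_k = |{terms of depth ≤ k}|. Then N_0 = 1 and N_k = 1 + N_{k-1}^3 for k ≥ 1 (one summand per function symbol, arity giving the exponent).
N_0 = 1
Explicitly: 4.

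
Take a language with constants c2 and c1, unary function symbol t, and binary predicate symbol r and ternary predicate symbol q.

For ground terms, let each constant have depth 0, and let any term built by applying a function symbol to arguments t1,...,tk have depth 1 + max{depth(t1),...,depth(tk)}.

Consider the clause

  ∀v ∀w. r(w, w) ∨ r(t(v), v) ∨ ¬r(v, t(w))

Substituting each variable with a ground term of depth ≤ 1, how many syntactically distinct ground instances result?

Ground terms of depth ≤ 1:
  Write N_k for the number of ground terms of depth ≤ k. A term of depth ≤ k is either a constant or a function symbol applied to arguments of depth ≤ k−1, so N_k = 2 + N_{k-1}.
  N_0 = 2
  N_1 = 2 + 2 = 4
  Explicitly: c2, c1, t(c2), t(c1).
So there are 4 ground terms available for substitution.
Each of v, w ranges independently over the available ground terms, and distinct assignments produce distinct instances.
Number of ground instances = 4^2 = 16.

16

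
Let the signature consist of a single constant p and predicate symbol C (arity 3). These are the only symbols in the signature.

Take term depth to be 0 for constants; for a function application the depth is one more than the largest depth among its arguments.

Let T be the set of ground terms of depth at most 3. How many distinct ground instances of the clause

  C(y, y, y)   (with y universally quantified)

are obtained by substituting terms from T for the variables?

Ground terms of depth ≤ 3:
  With no function symbols every ground term is a constant, so there is exactly 1 ground term at every depth bound.
  N_0 = 1
  N_1 = 1
  N_2 = 1
  N_3 = 1
  Explicitly: p.
So there is exactly 1 ground term available for substitution.
The variable y ranges independently over the available ground terms, and distinct assignments produce distinct instances.
Number of ground instances = 1.

1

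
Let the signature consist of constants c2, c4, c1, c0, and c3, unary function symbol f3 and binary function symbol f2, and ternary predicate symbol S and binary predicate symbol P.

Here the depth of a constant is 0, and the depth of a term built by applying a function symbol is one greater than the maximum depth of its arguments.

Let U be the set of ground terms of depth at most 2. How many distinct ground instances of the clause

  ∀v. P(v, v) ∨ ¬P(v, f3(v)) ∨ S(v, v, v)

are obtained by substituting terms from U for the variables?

Ground terms of depth ≤ 2:
  Let N_k count ground terms of depth at most k. Each non-constant term of depth ≤ k is some function symbol applied to depth-≤(k−1) arguments, giving N_k = 5 + N_{k-1} + N_{k-1}^2.
  N_0 = 5
  N_1 = 5 + 5 + 5^2 = 35
  N_2 = 5 + 35 + 35^2 = 1265
So there are 1265 ground terms available for substitution.
The variable v ranges independently over the available ground terms, and distinct assignments produce distinct instances.
Number of ground instances = 1265.

1265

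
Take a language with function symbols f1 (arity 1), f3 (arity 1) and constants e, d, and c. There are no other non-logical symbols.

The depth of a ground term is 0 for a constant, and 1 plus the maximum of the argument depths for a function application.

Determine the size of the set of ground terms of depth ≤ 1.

Write N_k for the number of ground terms of depth ≤ k. A term of depth ≤ k is either a constant or a function symbol applied to arguments of depth ≤ k−1, so N_k = 3 + N_{k-1} + N_{k-1}.
N_0 = 3
N_1 = 3 + 3 + 3 = 9

9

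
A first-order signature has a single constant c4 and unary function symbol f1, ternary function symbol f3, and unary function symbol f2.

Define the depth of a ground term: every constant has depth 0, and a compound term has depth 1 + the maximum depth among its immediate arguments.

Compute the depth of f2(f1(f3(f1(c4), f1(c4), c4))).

4

depth(f1(c4)) = 1 + depth(c4) = 1 + 0 = 1
depth(f3(f1(c4), f1(c4), c4)) = 1 + max(1, 1, 0) = 2
depth(f1(f3(f1(c4), f1(c4), c4))) = 1 + depth(f3(f1(c4), f1(c4), c4)) = 1 + 2 = 3
depth(f2(f1(f3(f1(c4), f1(c4), c4)))) = 1 + depth(f1(f3(f1(c4), f1(c4), c4))) = 1 + 3 = 4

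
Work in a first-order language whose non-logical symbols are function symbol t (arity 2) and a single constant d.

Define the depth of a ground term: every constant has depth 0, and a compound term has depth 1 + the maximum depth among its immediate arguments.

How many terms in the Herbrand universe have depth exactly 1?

1

If N_k denotes the number of depth-≤k ground terms, the 1 constant gives N_0 = 1, and each function symbol of arity r contributes N_{k-1}^r new terms at level k: N_k = 1 + N_{k-1}^2.
N_0 = 1
N_1 = 1 + 1^2 = 2
Terms of depth exactly 1: N_1 − N_0 = 2 − 1 = 1.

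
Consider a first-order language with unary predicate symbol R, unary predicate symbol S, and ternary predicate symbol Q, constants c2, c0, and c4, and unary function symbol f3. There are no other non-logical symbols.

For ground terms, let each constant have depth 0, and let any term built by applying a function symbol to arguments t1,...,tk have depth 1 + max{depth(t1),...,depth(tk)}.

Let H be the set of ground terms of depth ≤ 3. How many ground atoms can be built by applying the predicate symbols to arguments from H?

First count ground terms of depth ≤ 3.
Let N_k = |{terms of depth ≤ k}|. Then N_0 = 3 and N_k = 3 + N_{k-1} for k ≥ 1 (one summand per function symbol, arity giving the exponent).
N_0 = 3
N_1 = 3 + 3 = 6
N_2 = 3 + 6 = 9
N_3 = 3 + 9 = 12
Explicitly: c2, c0, c4, f3(c2), f3(c0), f3(c4), f3(f3(c2)), f3(f3(c0)), f3(f3(c4)), f3(f3(f3(c2))), f3(f3(f3(c0))), f3(f3(f3(c4))).
So |H| = 12.
Each predicate of arity r yields |H|^r ground atoms (one per choice of an r-tuple from H):
  R: 12;  S: 12;  Q: 12^3 = 1728
Total ground atoms: 12 + 12 + 1728 = 1752.

1752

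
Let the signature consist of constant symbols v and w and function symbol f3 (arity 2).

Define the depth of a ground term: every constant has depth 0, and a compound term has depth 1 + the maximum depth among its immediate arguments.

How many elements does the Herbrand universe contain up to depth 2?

38

Count level by level. With function symbols f3/2, the terms of depth ≤ k are the 2 constants together with each function applied to depth-≤(k−1) tuples, so N_k = 2 + N_{k-1}^2.
N_0 = 2
N_1 = 2 + 2^2 = 6
N_2 = 2 + 6^2 = 38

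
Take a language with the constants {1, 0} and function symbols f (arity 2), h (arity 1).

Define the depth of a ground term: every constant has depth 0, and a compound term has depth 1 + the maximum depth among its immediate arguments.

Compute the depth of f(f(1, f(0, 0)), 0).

3

depth(f(0, 0)) = 1 + max(0, 0) = 1
depth(f(1, f(0, 0))) = 1 + max(0, 1) = 2
depth(f(f(1, f(0, 0)), 0)) = 1 + max(2, 0) = 3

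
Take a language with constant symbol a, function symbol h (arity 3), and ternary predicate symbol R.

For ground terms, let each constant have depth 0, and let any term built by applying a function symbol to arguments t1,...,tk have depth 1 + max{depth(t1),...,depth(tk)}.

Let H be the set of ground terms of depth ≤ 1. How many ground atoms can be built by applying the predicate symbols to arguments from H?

First count ground terms of depth ≤ 1.
Let N_k = |{terms of depth ≤ k}|. Then N_0 = 1 and N_k = 1 + N_{k-1}^3 for k ≥ 1 (one summand per function symbol, arity giving the exponent).
N_0 = 1
N_1 = 1 + 1^3 = 2
Explicitly: a, h(a, a, a).
So |H| = 2.
Each predicate of arity r yields |H|^r ground atoms (one per choice of an r-tuple from H):
  R: 2^3 = 8
Total ground atoms: 8.

8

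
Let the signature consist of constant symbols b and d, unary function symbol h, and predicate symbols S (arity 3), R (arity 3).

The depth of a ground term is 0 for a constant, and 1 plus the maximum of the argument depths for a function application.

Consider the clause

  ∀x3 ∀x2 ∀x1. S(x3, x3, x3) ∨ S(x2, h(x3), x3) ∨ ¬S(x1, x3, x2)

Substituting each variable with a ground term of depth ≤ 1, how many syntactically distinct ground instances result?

64

Ground terms of depth ≤ 1:
  Let N_k = |{terms of depth ≤ k}|. Then N_0 = 2 and N_k = 2 + N_{k-1} for k ≥ 1 (one summand per function symbol, arity giving the exponent).
  N_0 = 2
  N_1 = 2 + 2 = 4
So there are 4 ground terms available for substitution.
There are 3 variables to instantiate (x3, x2, x1), each occurring in at least one literal, so different choices give different ground instances.
Number of ground instances = 4^3 = 64.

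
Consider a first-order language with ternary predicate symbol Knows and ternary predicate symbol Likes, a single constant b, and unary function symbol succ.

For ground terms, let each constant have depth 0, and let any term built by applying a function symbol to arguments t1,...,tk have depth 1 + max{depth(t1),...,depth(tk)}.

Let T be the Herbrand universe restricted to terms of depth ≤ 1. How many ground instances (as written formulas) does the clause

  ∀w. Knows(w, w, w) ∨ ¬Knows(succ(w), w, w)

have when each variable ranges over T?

2

Ground terms of depth ≤ 1:
  Let N_k = |{terms of depth ≤ k}|. Then N_0 = 1 and N_k = 1 + N_{k-1} for k ≥ 1 (one summand per function symbol, arity giving the exponent).
  N_0 = 1
  N_1 = 1 + 1 = 2
So there are 2 ground terms available for substitution.
The clause has 1 distinct variable (w), which appears in the body. In the free term algebra distinct substitutions yield syntactically distinct ground instances.
Number of ground instances = 2.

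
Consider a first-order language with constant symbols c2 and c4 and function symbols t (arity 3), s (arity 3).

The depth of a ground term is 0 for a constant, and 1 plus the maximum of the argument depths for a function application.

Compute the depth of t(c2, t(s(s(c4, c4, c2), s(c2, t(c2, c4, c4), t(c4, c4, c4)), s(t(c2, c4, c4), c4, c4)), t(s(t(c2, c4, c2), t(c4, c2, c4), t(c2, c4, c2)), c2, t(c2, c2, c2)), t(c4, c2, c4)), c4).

5

depth(s(c4, c4, c2)) = 1 + max(0, 0, 0) = 1
depth(t(c2, c4, c4)) = 1 + max(0, 0, 0) = 1
depth(t(c4, c4, c4)) = 1 + max(0, 0, 0) = 1
depth(s(c2, t(c2, c4, c4), t(c4, c4, c4))) = 1 + max(0, 1, 1) = 2
depth(s(t(c2, c4, c4), c4, c4)) = 1 + max(1, 0, 0) = 2
depth(s(s(c4, c4, c2), s(c2, t(c2, c4, c4), t(c4, c4, c4)), s(t(c2, c4, c4), c4, c4))) = 1 + max(1, 2, 2) = 3
depth(t(c2, c4, c2)) = 1 + max(0, 0, 0) = 1
depth(t(c4, c2, c4)) = 1 + max(0, 0, 0) = 1
depth(s(t(c2, c4, c2), t(c4, c2, c4), t(c2, c4, c2))) = 1 + max(1, 1, 1) = 2
depth(t(c2, c2, c2)) = 1 + max(0, 0, 0) = 1
depth(t(s(t(c2, c4, c2), t(c4, c2, c4), t(c2, c4, c2)), c2, t(c2, c2, c2))) = 1 + max(2, 0, 1) = 3
depth(t(s(s(c4, c4, c2), s(c2, t(c2, c4, c4), t(c4, c4, c4)), s(t(c2, c4, c4), c4, c4)), t(s(t(c2, c4, c2), t(c4, c2, c4), t(c2, c4, c2)), c2, t(c2, c2, c2)), t(c4, c2, c4))) = 1 + max(3, 3, 1) = 4
depth(t(c2, t(s(s(c4, c4, c2), s(c2, t(c2, c4, c4), t(c4, c4, c4)), s(t(c2, c4, c4), c4, c4)), t(s(t(c2, c4, c2), t(c4, c2, c4), t(c2, c4, c2)), c2, t(c2, c2, c2)), t(c4, c2, c4)), c4)) = 1 + max(0, 4, 0) = 5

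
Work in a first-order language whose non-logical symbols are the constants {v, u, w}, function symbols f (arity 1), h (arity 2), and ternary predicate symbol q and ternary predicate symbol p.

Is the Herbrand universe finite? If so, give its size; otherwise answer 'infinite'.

The signature has at least one function symbol (f, arity 1) and at least one constant (v).
Iterating f gives infinitely many distinct ground terms: v, f(v), f(f(v)), ...
So the Herbrand universe is infinite.

infinite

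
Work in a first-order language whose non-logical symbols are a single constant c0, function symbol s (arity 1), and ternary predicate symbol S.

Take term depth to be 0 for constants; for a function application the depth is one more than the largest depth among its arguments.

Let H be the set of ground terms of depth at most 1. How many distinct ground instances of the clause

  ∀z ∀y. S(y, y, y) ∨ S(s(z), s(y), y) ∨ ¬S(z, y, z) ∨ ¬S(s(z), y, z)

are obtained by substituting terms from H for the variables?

Ground terms of depth ≤ 1:
  Write N_k for the number of ground terms of depth ≤ k. A term of depth ≤ k is either a constant or a function symbol applied to arguments of depth ≤ k−1, so N_k = 1 + N_{k-1}.
  N_0 = 1
  N_1 = 1 + 1 = 2
  Explicitly: c0, s(c0).
So there are 2 ground terms available for substitution.
The body mentions every one of the 2 quantified variables; since ground terms form a free algebra, no two substitutions collapse to the same formula.
Number of ground instances = 2^2 = 4.

4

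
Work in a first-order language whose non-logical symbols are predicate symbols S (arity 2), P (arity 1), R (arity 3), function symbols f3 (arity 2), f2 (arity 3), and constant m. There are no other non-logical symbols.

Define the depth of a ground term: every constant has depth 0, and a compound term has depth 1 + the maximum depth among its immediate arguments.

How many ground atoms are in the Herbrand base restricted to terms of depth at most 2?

52059

First count ground terms of depth ≤ 2.
If N_k denotes the number of depth-≤k ground terms, the 1 constant gives N_0 = 1, and each function symbol of arity r contributes N_{k-1}^r new terms at level k: N_k = 1 + N_{k-1}^2 + N_{k-1}^3.
N_0 = 1
N_1 = 1 + 1^2 + 1^3 = 3
N_2 = 1 + 3^2 + 3^3 = 37
So |H| = 37.
Each predicate of arity r yields |H|^r ground atoms (one per choice of an r-tuple from H):
  S: 37^2 = 1369;  P: 37;  R: 37^3 = 50653
Total ground atoms: 1369 + 37 + 50653 = 52059.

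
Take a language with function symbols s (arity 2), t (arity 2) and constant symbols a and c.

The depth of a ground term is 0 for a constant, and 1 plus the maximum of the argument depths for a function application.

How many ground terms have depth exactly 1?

Let N_k count ground terms of depth at most k. Each non-constant term of depth ≤ k is some function symbol applied to depth-≤(k−1) arguments, giving N_k = 2 + N_{k-1}^2 + N_{k-1}^2.
N_0 = 2
N_1 = 2 + 2^2 + 2^2 = 10
Terms of depth exactly 1: N_1 − N_0 = 10 − 2 = 8.

8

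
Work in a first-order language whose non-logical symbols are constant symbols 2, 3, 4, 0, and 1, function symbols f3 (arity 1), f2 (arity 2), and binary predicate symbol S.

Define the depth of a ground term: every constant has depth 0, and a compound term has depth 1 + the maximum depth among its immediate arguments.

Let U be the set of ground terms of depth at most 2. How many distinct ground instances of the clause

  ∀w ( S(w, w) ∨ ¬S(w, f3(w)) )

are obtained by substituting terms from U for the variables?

Ground terms of depth ≤ 2:
  If N_k denotes the number of depth-≤k ground terms, the 5 constants give N_0 = 5, and each function symbol of arity r contributes N_{k-1}^r new terms at level k: N_k = 5 + N_{k-1} + N_{k-1}^2.
  N_0 = 5
  N_1 = 5 + 5 + 5^2 = 35
  N_2 = 5 + 35 + 35^2 = 1265
So there are 1265 ground terms available for substitution.
The variable w ranges independently over the available ground terms, and distinct assignments produce distinct instances.
Number of ground instances = 1265.

1265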